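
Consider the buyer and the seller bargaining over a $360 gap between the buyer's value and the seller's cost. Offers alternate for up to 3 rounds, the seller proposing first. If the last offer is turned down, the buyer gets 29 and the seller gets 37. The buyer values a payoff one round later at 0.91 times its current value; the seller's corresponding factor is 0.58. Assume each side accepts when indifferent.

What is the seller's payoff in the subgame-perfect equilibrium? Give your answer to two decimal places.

Round 3 (the seller proposes): the buyer gets 29 if talks fail, so the seller offers 29 and keeps 331.
Round 2 (the buyer proposes): the seller can get 331 next round, worth 0.58 × 331 = 191.98 now, so the buyer offers 191.98, keeping 168.02.
Round 1 (the seller proposes): the buyer can get 168.02 next round, worth 0.91 × 168.02 = 152.8982 now, so the seller offers 152.8982, keeping 207.1018.

207.10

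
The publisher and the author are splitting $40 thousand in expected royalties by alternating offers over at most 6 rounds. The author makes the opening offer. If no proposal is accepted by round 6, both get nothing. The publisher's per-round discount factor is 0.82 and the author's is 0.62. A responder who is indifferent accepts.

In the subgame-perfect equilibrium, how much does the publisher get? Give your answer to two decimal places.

Work backward from the last round.
Round 6 (the publisher proposes): rejection yields 0 for the author; the publisher offers 0 and keeps 40.
Round 5 (the author proposes): the publisher can get 40 next round, worth 0.82 × 40 = 32.8 now, so the author offers 32.8, keeping 7.2.
Round 4 (the publisher proposes): the author can get 7.2 next round, worth 0.62 × 7.2 = 4.464 now; the publisher offers that and keeps 35.536.
Round 3 (the author proposes): the publisher can get 35.536 next round, worth 0.82 × 35.536 = 29.13952 now. The author offers 29.13952 and keeps 40 − 29.13952 = 10.86048.
Round 2 (the publisher proposes): the author can get 10.86048 next round, worth 0.62 × 10.86048 = 6.7334976 now, so the publisher offers 6.7334976, keeping 33.2665024.
Round 1 (the author proposes): the publisher can get 33.2665024 next round, worth 0.82 × 33.2665024 = 27.278531968 now; the author offers that and keeps 12.721468032.

27.28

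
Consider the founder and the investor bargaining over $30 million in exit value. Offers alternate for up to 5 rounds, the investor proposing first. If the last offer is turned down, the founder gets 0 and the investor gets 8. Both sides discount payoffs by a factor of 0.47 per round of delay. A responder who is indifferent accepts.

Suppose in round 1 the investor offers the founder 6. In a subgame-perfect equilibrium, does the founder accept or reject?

Reject

Round 5 (the investor proposes): the founder will accept anything ≥ 0, so the investor offers 0 and keeps 30.
Round 4 (the founder proposes): the investor can get 30 next round, worth 0.47 × 30 = 14.1 now; the founder offers that and keeps 15.9.
Round 3 (the investor proposes): the founder can get 15.9 next round, worth 0.47 × 15.9 = 7.473 now, so the investor offers 7.473, keeping 22.527.
Round 2 (the founder proposes): the investor can get 22.527 next round, worth 0.47 × 22.527 = 10.58769 now. The founder offers 10.58769 and keeps 30 − 10.58769 = 19.41231.
So by rejecting in round 1, the founder gets 19.41231 next round, worth 0.47 × 19.41231 = 9.1237857 now.
Offer 6 < 9.1237857, so the founder rejects.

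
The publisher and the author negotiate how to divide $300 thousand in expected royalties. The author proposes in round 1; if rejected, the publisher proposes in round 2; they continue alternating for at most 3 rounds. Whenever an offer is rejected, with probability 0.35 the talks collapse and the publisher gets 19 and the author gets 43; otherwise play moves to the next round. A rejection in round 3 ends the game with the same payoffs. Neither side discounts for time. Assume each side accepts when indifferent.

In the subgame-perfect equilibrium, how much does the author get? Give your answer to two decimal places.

By backward induction:
Round 3 (the author proposes): the publisher gets 19 if talks fail, so the author offers 19 and keeps 281.
Round 2 (the publisher proposes): rejecting gives the author an expected 0.65 × 281 + 0.35 × 43 = 197.7; the publisher offers that and keeps 102.3.
Round 1 (the author proposes): rejecting gives the publisher an expected 0.65 × 102.3 + 0.35 × 19 = 73.145, so the author offers 73.145, keeping 226.855.

226.86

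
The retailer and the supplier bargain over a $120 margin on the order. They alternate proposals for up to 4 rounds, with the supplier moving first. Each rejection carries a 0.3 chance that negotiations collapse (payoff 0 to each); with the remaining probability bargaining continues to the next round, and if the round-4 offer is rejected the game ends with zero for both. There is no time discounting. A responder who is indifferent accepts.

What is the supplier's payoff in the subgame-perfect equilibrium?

53.64

Round 4 (the retailer proposes): rejection yields 0 for the supplier; the retailer offers 0 and keeps 120.
Round 3 (the supplier proposes): rejecting gives the retailer an expected 0.7 × 120 = 84; the supplier offers that and keeps 36.
Round 2 (the retailer proposes): rejecting gives the supplier an expected 0.7 × 36 = 25.2; the retailer offers that and keeps 94.8.
Round 1 (the supplier proposes): rejecting gives the retailer an expected 0.7 × 94.8 = 66.36; the supplier offers that and keeps 53.64.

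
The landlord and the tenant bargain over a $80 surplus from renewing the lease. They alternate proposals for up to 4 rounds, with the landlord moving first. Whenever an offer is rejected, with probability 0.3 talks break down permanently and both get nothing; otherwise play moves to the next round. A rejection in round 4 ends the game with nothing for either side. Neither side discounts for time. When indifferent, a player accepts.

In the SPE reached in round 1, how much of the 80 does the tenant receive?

Round 4 (the tenant proposes): the landlord will accept anything ≥ 0, so the tenant offers 0 and keeps 80.
Round 3 (the landlord proposes): rejecting gives the tenant an expected 0.7 × 80 = 56, so the landlord offers 56, keeping 24.
Round 2 (the tenant proposes): rejecting gives the landlord an expected 0.7 × 24 = 16.8, so the tenant offers 16.8, keeping 63.2.
Round 1 (the landlord proposes): rejecting gives the tenant an expected 0.7 × 63.2 = 44.24. The landlord offers 44.24 and keeps 80 − 44.24 = 35.76.

44.24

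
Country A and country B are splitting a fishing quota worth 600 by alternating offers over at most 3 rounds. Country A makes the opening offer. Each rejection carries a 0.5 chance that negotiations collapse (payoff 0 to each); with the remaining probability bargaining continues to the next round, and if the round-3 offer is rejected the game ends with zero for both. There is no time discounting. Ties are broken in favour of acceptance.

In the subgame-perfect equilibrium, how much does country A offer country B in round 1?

Round 3 (country A proposes): country B will accept anything ≥ 0, so country A offers 0 and keeps 600.
Round 2 (country B proposes): rejecting gives country A an expected 0.5 × 600 = 300. Country B offers 300 and keeps 600 − 300 = 300.
Round 1 (country A proposes): rejecting gives country B an expected 0.5 × 300 = 150, so country A offers 150, keeping 450.

150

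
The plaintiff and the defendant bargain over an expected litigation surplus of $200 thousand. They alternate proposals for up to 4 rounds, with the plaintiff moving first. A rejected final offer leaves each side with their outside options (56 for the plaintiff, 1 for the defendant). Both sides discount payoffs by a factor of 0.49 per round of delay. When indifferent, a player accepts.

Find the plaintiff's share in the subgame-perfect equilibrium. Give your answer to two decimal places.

Round 4 (the defendant proposes): the plaintiff gets 56 if talks fail, so the defendant offers 56 and keeps 144.
Round 3 (the plaintiff proposes): the defendant can get 144 next round, worth 0.49 × 144 = 70.56 now; the plaintiff offers that and keeps 129.44.
Round 2 (the defendant proposes): the plaintiff can get 129.44 next round, worth 0.49 × 129.44 = 63.4256 now, so the defendant offers 63.4256, keeping 136.5744.
Round 1 (the plaintiff proposes): the defendant can get 136.5744 next round, worth 0.49 × 136.5744 = 66.921456 now. The plaintiff offers 66.921456 and keeps 200 − 66.921456 = 133.078544.

133.08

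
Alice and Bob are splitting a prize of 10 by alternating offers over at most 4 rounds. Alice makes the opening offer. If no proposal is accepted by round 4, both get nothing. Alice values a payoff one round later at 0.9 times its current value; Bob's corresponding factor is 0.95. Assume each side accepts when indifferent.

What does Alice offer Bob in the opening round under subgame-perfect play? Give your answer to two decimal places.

9.07

Round 4 (Bob proposes): rejection yields 0 for Alice; Bob offers 0 and keeps 10.
Round 3 (Alice proposes): Bob can get 10 next round, worth 0.95 × 10 = 9.5 now, so Alice offers 9.5, keeping 0.5.
Round 2 (Bob proposes): Alice can get 0.5 next round, worth 0.9 × 0.5 = 0.45 now, so Bob offers 0.45, keeping 9.55.
Round 1 (Alice proposes): Bob can get 9.55 next round, worth 0.95 × 9.55 = 9.0725 now. Alice offers 9.0725 and keeps 10 − 9.0725 = 0.9275.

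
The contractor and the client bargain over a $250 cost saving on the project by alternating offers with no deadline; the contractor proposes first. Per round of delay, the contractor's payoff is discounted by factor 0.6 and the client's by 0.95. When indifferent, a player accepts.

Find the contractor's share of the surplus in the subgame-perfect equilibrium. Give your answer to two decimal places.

Let x be the contractor's share when the contractor proposes and y be the client's share when the client proposes.
The client accepts iff offered ≥ 0.95·y, so x = 250 − 0.95y. Symmetrically y = 250 − 0.6x.
Substituting: x = 250 − 0.95(250 − 0.6x), giving x(1 − 0.6·0.95) = 250(1 − 0.95).
So x = 250 × 0.05 / 0.43 ≈ 29.0698, and the client receives 250 − x ≈ 220.9302.

29.07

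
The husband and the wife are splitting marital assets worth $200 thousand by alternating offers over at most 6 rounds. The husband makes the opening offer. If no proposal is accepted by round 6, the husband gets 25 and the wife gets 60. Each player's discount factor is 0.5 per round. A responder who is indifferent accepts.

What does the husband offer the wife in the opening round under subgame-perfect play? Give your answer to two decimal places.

Round 6 (the wife proposes): the husband gets 25 if talks fail, so the wife offers 25 and keeps 175.
Round 5 (the husband proposes): the wife can get 175 next round, worth 0.5 × 175 = 87.5 now. The husband offers 87.5 and keeps 200 − 87.5 = 112.5.
Round 4 (the wife proposes): the husband can get 112.5 next round, worth 0.5 × 112.5 = 56.25 now. The wife offers 56.25 and keeps 200 − 56.25 = 143.75.
Round 3 (the husband proposes): the wife can get 143.75 next round, worth 0.5 × 143.75 = 71.875 now, so the husband offers 71.875, keeping 128.125.
Round 2 (the wife proposes): the husband can get 128.125 next round, worth 0.5 × 128.125 = 64.0625 now, so the wife offers 64.0625, keeping 135.9375.
Round 1 (the husband proposes): the wife can get 135.9375 next round, worth 0.5 × 135.9375 = 67.96875 now. The husband offers 67.96875 and keeps 200 − 67.96875 = 132.03125.

67.97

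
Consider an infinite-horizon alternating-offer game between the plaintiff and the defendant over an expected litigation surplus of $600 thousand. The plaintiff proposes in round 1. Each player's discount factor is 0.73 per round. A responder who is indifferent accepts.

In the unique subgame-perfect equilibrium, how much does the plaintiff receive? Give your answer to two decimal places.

346.82

In a stationary SPE each proposer offers the other exactly their discounted continuation value.
If the plaintiff keeps x when proposing and the defendant keeps y when proposing, then x = 600 − 0.73y and y = 600 − 0.73x.
Solving: x = 600(1 − 0.73) / (1 − 0.73·0.73) = 162 / 0.4671 ≈ 346.8208.
The defendant gets 600 − 346.8208 ≈ 253.1792.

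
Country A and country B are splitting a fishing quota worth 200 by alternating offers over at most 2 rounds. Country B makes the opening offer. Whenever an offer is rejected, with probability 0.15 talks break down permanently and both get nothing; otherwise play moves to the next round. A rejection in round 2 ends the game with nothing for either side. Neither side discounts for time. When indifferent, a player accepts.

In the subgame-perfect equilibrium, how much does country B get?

Round 2 (country A proposes): rejection yields 0 for country B; country A offers 0 and keeps 200.
Round 1 (country B proposes): rejecting gives country A an expected 0.85 × 200 = 170; country B offers that and keeps 30.

30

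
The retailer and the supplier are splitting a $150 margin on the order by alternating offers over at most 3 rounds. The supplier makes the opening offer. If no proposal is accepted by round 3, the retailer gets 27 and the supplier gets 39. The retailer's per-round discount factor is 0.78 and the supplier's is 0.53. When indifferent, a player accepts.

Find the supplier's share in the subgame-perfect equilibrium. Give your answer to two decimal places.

83.85

Round 3 (the supplier proposes): the retailer gets 27 if talks fail, so the supplier offers 27 and keeps 123.
Round 2 (the retailer proposes): the supplier can get 123 next round, worth 0.53 × 123 = 65.19 now, so the retailer offers 65.19, keeping 84.81.
Round 1 (the supplier proposes): the retailer can get 84.81 next round, worth 0.78 × 84.81 = 66.1518 now, so the supplier offers 66.1518, keeping 83.8482.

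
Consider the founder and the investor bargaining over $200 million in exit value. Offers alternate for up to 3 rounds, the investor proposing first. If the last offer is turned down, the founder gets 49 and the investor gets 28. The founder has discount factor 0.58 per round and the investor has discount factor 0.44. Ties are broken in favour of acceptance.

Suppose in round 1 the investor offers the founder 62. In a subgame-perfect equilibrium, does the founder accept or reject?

Round 3 (the investor proposes): the founder gets 49 if talks fail, so the investor offers 49 and keeps 151.
Round 2 (the founder proposes): the investor can get 151 next round, worth 0.44 × 151 = 66.44 now. The founder offers 66.44 and keeps 200 − 66.44 = 133.56.
So by rejecting in round 1, the founder gets 133.56 next round, worth 0.58 × 133.56 = 77.4648 now.
Offer 62 < 77.4648, so the founder rejects.

Reject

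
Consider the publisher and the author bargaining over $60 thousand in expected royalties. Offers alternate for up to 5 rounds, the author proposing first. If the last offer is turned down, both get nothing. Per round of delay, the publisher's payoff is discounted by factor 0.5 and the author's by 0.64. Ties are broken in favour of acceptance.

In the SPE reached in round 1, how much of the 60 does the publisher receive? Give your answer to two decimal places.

Round 5 (the author proposes): the publisher will accept anything ≥ 0, so the author offers 0 and keeps 60.
Round 4 (the publisher proposes): the author can get 60 next round, worth 0.64 × 60 = 38.4 now; the publisher offers that and keeps 21.6.
Round 3 (the author proposes): the publisher can get 21.6 next round, worth 0.5 × 21.6 = 10.8 now. The author offers 10.8 and keeps 60 − 10.8 = 49.2.
Round 2 (the publisher proposes): the author can get 49.2 next round, worth 0.64 × 49.2 = 31.488 now, so the publisher offers 31.488, keeping 28.512.
Round 1 (the author proposes): the publisher can get 28.512 next round, worth 0.5 × 28.512 = 14.256 now; the author offers that and keeps 45.744.

14.26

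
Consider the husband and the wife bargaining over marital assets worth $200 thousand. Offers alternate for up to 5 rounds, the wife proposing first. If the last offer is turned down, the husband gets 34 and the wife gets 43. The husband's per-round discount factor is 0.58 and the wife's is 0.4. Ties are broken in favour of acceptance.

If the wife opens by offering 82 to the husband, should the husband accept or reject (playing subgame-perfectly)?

Reject

Round 5 (the wife proposes): the husband gets 34 if talks fail, so the wife offers 34 and keeps 166.
Round 4 (the husband proposes): the wife can get 166 next round, worth 0.4 × 166 = 66.4 now, so the husband offers 66.4, keeping 133.6.
Round 3 (the wife proposes): the husband can get 133.6 next round, worth 0.58 × 133.6 = 77.488 now. The wife offers 77.488 and keeps 200 − 77.488 = 122.512.
Round 2 (the husband proposes): the wife can get 122.512 next round, worth 0.4 × 122.512 = 49.0048 now, so the husband offers 49.0048, keeping 150.9952.
So by rejecting in round 1, the husband gets 150.9952 next round, worth 0.58 × 150.9952 = 87.577216 now.
Offer 82 < 87.577216, so the husband rejects.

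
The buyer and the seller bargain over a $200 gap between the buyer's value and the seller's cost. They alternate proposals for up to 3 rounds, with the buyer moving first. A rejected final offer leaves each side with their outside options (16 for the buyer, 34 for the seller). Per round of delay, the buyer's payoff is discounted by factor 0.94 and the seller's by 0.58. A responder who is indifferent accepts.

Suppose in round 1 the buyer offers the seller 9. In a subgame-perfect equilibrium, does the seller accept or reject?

Reject

Round 3 (the buyer proposes): the seller gets 34 if talks fail, so the buyer offers 34 and keeps 166.
Round 2 (the seller proposes): the buyer can get 166 next round, worth 0.94 × 166 = 156.04 now; the seller offers that and keeps 43.96.
So by rejecting in round 1, the seller gets 43.96 next round, worth 0.58 × 43.96 = 25.4968 now.
Offer 9 < 25.4968, so the seller rejects.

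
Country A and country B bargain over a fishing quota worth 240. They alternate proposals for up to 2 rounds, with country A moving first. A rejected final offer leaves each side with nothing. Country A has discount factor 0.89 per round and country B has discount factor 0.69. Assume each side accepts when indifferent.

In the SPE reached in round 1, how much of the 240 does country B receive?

165.6

Round 2 (country B proposes): rejection yields 0 for country A; country B offers 0 and keeps 240.
Round 1 (country A proposes): country B can get 240 next round, worth 0.69 × 240 = 165.6 now; country A offers that and keeps 74.4.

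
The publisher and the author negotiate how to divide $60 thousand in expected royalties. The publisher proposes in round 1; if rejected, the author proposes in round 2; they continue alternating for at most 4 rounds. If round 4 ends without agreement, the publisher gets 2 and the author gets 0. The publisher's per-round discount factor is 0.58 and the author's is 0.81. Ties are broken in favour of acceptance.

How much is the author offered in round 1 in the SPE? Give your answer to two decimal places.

42.48

Round 4 (the author proposes): the publisher gets 2 if talks fail, so the author offers 2 and keeps 58.
Round 3 (the publisher proposes): the author can get 58 next round, worth 0.81 × 58 = 46.98 now. The publisher offers 46.98 and keeps 60 − 46.98 = 13.02.
Round 2 (the author proposes): the publisher can get 13.02 next round, worth 0.58 × 13.02 = 7.5516 now; the author offers that and keeps 52.4484.
Round 1 (the publisher proposes): the author can get 52.4484 next round, worth 0.81 × 52.4484 = 42.483204 now; the publisher offers that and keeps 17.516796.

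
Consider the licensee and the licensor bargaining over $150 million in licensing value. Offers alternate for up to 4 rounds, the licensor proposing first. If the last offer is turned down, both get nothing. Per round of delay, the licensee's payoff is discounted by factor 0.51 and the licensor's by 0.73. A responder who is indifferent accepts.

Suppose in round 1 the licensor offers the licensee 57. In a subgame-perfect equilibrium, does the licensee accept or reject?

Accept

Work out the licensee's continuation value if the offer is rejected.
Round 4 (the licensee proposes): rejection yields 0 for the licensor; the licensee offers 0 and keeps 150.
Round 3 (the licensor proposes): the licensee can get 150 next round, worth 0.51 × 150 = 76.5 now, so the licensor offers 76.5, keeping 73.5.
Round 2 (the licensee proposes): the licensor can get 73.5 next round, worth 0.73 × 73.5 = 53.655 now. The licensee offers 53.655 and keeps 150 − 53.655 = 96.345.
So by rejecting in round 1, the licensee gets 96.345 next round, worth 0.51 × 96.345 = 49.13595 now.
Offer 57 ≥ 49.13595, so the licensee accepts.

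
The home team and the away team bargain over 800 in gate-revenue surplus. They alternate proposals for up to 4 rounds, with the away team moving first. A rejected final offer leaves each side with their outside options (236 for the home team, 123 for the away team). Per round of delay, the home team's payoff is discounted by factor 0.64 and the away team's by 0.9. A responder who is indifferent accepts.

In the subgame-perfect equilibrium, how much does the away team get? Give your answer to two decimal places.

499.23

By backward induction:
Round 4 (the home team proposes): the away team gets 123 if talks fail, so the home team offers 123 and keeps 677.
Round 3 (the away team proposes): the home team can get 677 next round, worth 0.64 × 677 = 433.28 now. The away team offers 433.28 and keeps 800 − 433.28 = 366.72.
Round 2 (the home team proposes): the away team can get 366.72 next round, worth 0.9 × 366.72 = 330.048 now. The home team offers 330.048 and keeps 800 − 330.048 = 469.952.
Round 1 (the away team proposes): the home team can get 469.952 next round, worth 0.64 × 469.952 = 300.76928 now; the away team offers that and keeps 499.23072.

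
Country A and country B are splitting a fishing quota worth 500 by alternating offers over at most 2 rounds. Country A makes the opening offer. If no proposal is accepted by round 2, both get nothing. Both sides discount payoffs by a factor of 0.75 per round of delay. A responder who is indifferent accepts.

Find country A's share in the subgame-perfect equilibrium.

125

Solve by backward induction from round 2.
Round 2 (country B proposes): rejection yields 0 for country A; country B offers 0 and keeps 500.
Round 1 (country A proposes): country B can get 500 next round, worth 0.75 × 500 = 375 now. Country A offers 375 and keeps 500 − 375 = 125.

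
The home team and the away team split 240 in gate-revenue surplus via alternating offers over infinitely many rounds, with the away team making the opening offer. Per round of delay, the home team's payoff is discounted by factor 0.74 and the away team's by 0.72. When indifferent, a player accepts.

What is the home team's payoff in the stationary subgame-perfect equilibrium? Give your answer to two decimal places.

106.44

When the away team proposes, the home team accepts any offer worth at least 0.74 times what the home team would get by proposing next round; and vice versa.
This gives x = 240 − 0.74y and y = 240 − 0.72x, where x and y are each side's share when it proposes.
Hence (1 − 0.74·0.72)x = 240(1 − 0.74), i.e. 0.4672·x = 62.4.
x ≈ 133.5616; the home team's share is 240 − x ≈ 106.4384.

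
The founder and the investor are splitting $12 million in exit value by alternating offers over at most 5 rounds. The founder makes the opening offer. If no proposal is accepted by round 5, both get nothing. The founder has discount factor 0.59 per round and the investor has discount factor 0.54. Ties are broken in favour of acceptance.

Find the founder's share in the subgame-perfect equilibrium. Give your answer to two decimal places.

8.50

Round 5 (the founder proposes): the investor will accept anything ≥ 0, so the founder offers 0 and keeps 12.
Round 4 (the investor proposes): the founder can get 12 next round, worth 0.59 × 12 = 7.08 now, so the investor offers 7.08, keeping 4.92.
Round 3 (the founder proposes): the investor can get 4.92 next round, worth 0.54 × 4.92 = 2.6568 now. The founder offers 2.6568 and keeps 12 − 2.6568 = 9.3432.
Round 2 (the investor proposes): the founder can get 9.3432 next round, worth 0.59 × 9.3432 = 5.512488 now; the investor offers that and keeps 6.487512.
Round 1 (the founder proposes): the investor can get 6.487512 next round, worth 0.54 × 6.487512 = 3.50325648 now; the founder offers that and keeps 8.49674352.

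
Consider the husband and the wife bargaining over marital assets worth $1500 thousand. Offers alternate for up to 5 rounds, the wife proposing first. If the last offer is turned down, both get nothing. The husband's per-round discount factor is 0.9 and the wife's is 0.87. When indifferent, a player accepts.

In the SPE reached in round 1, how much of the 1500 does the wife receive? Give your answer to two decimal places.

Round 5 (the wife proposes): the husband will accept anything ≥ 0, so the wife offers 0 and keeps 1500.
Round 4 (the husband proposes): the wife can get 1500 next round, worth 0.87 × 1500 = 1305 now. The husband offers 1305 and keeps 1500 − 1305 = 195.
Round 3 (the wife proposes): the husband can get 195 next round, worth 0.9 × 195 = 175.5 now; the wife offers that and keeps 1324.5.
Round 2 (the husband proposes): the wife can get 1324.5 next round, worth 0.87 × 1324.5 = 1152.315 now; the husband offers that and keeps 347.685.
Round 1 (the wife proposes): the husband can get 347.685 next round, worth 0.9 × 347.685 = 312.9165 now, so the wife offers 312.9165, keeping 1187.0835.

1187.08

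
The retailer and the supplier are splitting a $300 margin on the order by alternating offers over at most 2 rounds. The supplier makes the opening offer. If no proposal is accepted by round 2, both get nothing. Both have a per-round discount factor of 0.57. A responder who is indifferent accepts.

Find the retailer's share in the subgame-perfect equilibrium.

Round 2 (the retailer proposes): the supplier will accept anything ≥ 0, so the retailer offers 0 and keeps 300.
Round 1 (the supplier proposes): the retailer can get 300 next round, worth 0.57 × 300 = 171 now, so the supplier offers 171, keeping 129.

171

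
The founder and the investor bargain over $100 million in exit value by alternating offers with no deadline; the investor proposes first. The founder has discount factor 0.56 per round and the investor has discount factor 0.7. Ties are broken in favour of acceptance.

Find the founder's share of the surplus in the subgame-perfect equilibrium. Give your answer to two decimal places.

When the investor proposes, the founder accepts any offer worth at least 0.56 times what the founder would get by proposing next round; and vice versa.
This gives x = 100 − 0.56y and y = 100 − 0.7x, where x and y are each side's share when it proposes.
Hence (1 − 0.56·0.7)x = 100(1 − 0.56), i.e. 0.608·x = 44.
x ≈ 72.3684; the founder's share is 100 − x ≈ 27.6316.

27.63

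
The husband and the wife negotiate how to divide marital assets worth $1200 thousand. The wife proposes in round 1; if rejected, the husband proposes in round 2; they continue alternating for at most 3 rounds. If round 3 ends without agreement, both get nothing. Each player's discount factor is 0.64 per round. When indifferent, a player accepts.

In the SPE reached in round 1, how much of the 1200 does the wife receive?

923.52

Round 3 (the wife proposes): the husband will accept anything ≥ 0, so the wife offers 0 and keeps 1200.
Round 2 (the husband proposes): the wife can get 1200 next round, worth 0.64 × 1200 = 768 now; the husband offers that and keeps 432.
Round 1 (the wife proposes): the husband can get 432 next round, worth 0.64 × 432 = 276.48 now, so the wife offers 276.48, keeping 923.52.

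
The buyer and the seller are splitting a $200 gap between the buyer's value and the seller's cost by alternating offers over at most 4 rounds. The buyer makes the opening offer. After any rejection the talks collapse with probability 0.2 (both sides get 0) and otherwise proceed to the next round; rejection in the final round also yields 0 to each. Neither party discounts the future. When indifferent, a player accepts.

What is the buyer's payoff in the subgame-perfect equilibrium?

Round 4 (the seller proposes): rejection yields 0 for the buyer; the seller offers 0 and keeps 200.
Round 3 (the buyer proposes): rejecting gives the seller an expected 0.8 × 200 = 160, so the buyer offers 160, keeping 40.
Round 2 (the seller proposes): rejecting gives the buyer an expected 0.8 × 40 = 32. The seller offers 32 and keeps 200 − 32 = 168.
Round 1 (the buyer proposes): rejecting gives the seller an expected 0.8 × 168 = 134.4. The buyer offers 134.4 and keeps 200 − 134.4 = 65.6.

65.6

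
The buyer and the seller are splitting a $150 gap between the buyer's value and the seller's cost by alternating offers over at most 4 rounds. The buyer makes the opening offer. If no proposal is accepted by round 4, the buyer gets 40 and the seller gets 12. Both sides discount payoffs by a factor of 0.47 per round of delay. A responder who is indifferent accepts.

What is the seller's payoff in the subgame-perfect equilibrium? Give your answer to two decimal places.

Round 4 (the seller proposes): the buyer gets 40 if talks fail, so the seller offers 40 and keeps 110.
Round 3 (the buyer proposes): the seller can get 110 next round, worth 0.47 × 110 = 51.7 now. The buyer offers 51.7 and keeps 150 − 51.7 = 98.3.
Round 2 (the seller proposes): the buyer can get 98.3 next round, worth 0.47 × 98.3 = 46.201 now, so the seller offers 46.201, keeping 103.799.
Round 1 (the buyer proposes): the seller can get 103.799 next round, worth 0.47 × 103.799 = 48.78553 now. The buyer offers 48.78553 and keeps 150 − 48.78553 = 101.21447.

48.79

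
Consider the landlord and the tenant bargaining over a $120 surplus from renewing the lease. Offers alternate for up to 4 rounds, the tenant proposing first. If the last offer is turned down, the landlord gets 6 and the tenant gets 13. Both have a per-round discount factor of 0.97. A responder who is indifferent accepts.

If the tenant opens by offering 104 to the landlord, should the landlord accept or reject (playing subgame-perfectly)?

Accept

Round 4 (the landlord proposes): the tenant gets 13 if talks fail, so the landlord offers 13 and keeps 107.
Round 3 (the tenant proposes): the landlord can get 107 next round, worth 0.97 × 107 = 103.79 now, so the tenant offers 103.79, keeping 16.21.
Round 2 (the landlord proposes): the tenant can get 16.21 next round, worth 0.97 × 16.21 = 15.7237 now. The landlord offers 15.7237 and keeps 120 − 15.7237 = 104.2763.
So by rejecting in round 1, the landlord gets 104.2763 next round, worth 0.97 × 104.2763 = 101.148011 now.
Offer 104 ≥ 101.148011, so the landlord accepts.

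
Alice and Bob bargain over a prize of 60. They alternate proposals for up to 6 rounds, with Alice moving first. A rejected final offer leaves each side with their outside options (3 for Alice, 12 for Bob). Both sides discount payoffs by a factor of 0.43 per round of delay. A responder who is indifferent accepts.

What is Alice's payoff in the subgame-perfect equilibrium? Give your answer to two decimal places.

41.74

Round 6 (Bob proposes): Alice gets 3 if talks fail, so Bob offers 3 and keeps 57.
Round 5 (Alice proposes): Bob can get 57 next round, worth 0.43 × 57 = 24.51 now. Alice offers 24.51 and keeps 60 − 24.51 = 35.49.
Round 4 (Bob proposes): Alice can get 35.49 next round, worth 0.43 × 35.49 = 15.2607 now. Bob offers 15.2607 and keeps 60 − 15.2607 = 44.7393.
Round 3 (Alice proposes): Bob can get 44.7393 next round, worth 0.43 × 44.7393 = 19.237899 now, so Alice offers 19.237899, keeping 40.762101.
Round 2 (Bob proposes): Alice can get 40.762101 next round, worth 0.43 × 40.762101 = 17.52770343 now, so Bob offers 17.52770343, keeping 42.47229657.
Round 1 (Alice proposes): Bob can get 42.47229657 next round, worth 0.43 × 42.47229657 = 18.2630875251 now; Alice offers that and keeps 41.7369124749.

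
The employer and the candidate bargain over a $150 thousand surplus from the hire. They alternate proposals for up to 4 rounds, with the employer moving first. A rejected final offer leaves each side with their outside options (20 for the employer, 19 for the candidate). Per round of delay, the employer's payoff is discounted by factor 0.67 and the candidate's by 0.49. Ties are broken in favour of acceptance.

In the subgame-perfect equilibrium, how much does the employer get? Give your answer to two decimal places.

Work backward from the last round.
Round 4 (the candidate proposes): the employer gets 20 if talks fail, so the candidate offers 20 and keeps 130.
Round 3 (the employer proposes): the candidate can get 130 next round, worth 0.49 × 130 = 63.7 now, so the employer offers 63.7, keeping 86.3.
Round 2 (the candidate proposes): the employer can get 86.3 next round, worth 0.67 × 86.3 = 57.821 now, so the candidate offers 57.821, keeping 92.179.
Round 1 (the employer proposes): the candidate can get 92.179 next round, worth 0.49 × 92.179 = 45.16771 now; the employer offers that and keeps 104.83229.

104.83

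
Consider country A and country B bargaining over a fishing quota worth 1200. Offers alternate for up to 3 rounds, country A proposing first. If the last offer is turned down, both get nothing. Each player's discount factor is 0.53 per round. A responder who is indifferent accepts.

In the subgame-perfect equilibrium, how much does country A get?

Round 3 (country A proposes): rejection yields 0 for country B; country A offers 0 and keeps 1200.
Round 2 (country B proposes): country A can get 1200 next round, worth 0.53 × 1200 = 636 now; country B offers that and keeps 564.
Round 1 (country A proposes): country B can get 564 next round, worth 0.53 × 564 = 298.92 now, so country A offers 298.92, keeping 901.08.

901.08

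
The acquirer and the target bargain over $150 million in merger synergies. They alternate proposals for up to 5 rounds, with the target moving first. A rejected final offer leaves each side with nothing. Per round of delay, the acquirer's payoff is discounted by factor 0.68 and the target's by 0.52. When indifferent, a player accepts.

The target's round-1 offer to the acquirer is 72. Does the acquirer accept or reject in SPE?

Round 5 (the target proposes): the acquirer will accept anything ≥ 0, so the target offers 0 and keeps 150.
Round 4 (the acquirer proposes): the target can get 150 next round, worth 0.52 × 150 = 78 now; the acquirer offers that and keeps 72.
Round 3 (the target proposes): the acquirer can get 72 next round, worth 0.68 × 72 = 48.96 now, so the target offers 48.96, keeping 101.04.
Round 2 (the acquirer proposes): the target can get 101.04 next round, worth 0.52 × 101.04 = 52.5408 now. The acquirer offers 52.5408 and keeps 150 − 52.5408 = 97.4592.
So by rejecting in round 1, the acquirer gets 97.4592 next round, worth 0.68 × 97.4592 = 66.272256 now.
Offer 72 ≥ 66.272256, so the acquirer accepts.

Accept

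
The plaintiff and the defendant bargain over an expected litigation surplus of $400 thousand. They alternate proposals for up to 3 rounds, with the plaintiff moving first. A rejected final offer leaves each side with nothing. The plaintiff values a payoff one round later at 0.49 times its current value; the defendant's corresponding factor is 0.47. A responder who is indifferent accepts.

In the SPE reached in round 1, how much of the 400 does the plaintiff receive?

Solve by backward induction from round 3.
Round 3 (the plaintiff proposes): the defendant will accept anything ≥ 0, so the plaintiff offers 0 and keeps 400.
Round 2 (the defendant proposes): the plaintiff can get 400 next round, worth 0.49 × 400 = 196 now, so the defendant offers 196, keeping 204.
Round 1 (the plaintiff proposes): the defendant can get 204 next round, worth 0.47 × 204 = 95.88 now. The plaintiff offers 95.88 and keeps 400 − 95.88 = 304.12.

304.12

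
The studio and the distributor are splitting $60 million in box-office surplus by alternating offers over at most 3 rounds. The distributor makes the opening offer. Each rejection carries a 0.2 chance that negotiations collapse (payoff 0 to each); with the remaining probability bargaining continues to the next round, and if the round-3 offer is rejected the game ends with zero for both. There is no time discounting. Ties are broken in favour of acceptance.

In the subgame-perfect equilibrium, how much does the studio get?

By backward induction:
Round 3 (the distributor proposes): the studio will accept anything ≥ 0, so the distributor offers 0 and keeps 60.
Round 2 (the studio proposes): rejecting gives the distributor an expected 0.8 × 60 = 48. The studio offers 48 and keeps 60 − 48 = 12.
Round 1 (the distributor proposes): rejecting gives the studio an expected 0.8 × 12 = 9.6; the distributor offers that and keeps 50.4.

9.6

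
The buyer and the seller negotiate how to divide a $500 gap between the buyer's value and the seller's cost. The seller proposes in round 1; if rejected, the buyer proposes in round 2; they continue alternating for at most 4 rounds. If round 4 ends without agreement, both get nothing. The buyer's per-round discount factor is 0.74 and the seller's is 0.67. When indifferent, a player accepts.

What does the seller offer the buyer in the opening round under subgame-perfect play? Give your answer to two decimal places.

By backward induction:
Round 4 (the buyer proposes): rejection yields 0 for the seller; the buyer offers 0 and keeps 500.
Round 3 (the seller proposes): the buyer can get 500 next round, worth 0.74 × 500 = 370 now; the seller offers that and keeps 130.
Round 2 (the buyer proposes): the seller can get 130 next round, worth 0.67 × 130 = 87.1 now; the buyer offers that and keeps 412.9.
Round 1 (the seller proposes): the buyer can get 412.9 next round, worth 0.74 × 412.9 = 305.546 now; the seller offers that and keeps 194.454.

305.55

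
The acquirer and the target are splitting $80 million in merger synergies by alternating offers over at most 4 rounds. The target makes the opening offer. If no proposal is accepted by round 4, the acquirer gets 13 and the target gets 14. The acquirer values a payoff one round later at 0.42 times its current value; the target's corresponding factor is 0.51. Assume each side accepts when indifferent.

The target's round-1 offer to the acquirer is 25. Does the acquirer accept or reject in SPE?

Round 4 (the acquirer proposes): the target gets 14 if talks fail, so the acquirer offers 14 and keeps 66.
Round 3 (the target proposes): the acquirer can get 66 next round, worth 0.42 × 66 = 27.72 now; the target offers that and keeps 52.28.
Round 2 (the acquirer proposes): the target can get 52.28 next round, worth 0.51 × 52.28 = 26.6628 now. The acquirer offers 26.6628 and keeps 80 − 26.6628 = 53.3372.
So by rejecting in round 1, the acquirer gets 53.3372 next round, worth 0.42 × 53.3372 = 22.401624 now.
Offer 25 ≥ 22.401624, so the acquirer accepts.

Accept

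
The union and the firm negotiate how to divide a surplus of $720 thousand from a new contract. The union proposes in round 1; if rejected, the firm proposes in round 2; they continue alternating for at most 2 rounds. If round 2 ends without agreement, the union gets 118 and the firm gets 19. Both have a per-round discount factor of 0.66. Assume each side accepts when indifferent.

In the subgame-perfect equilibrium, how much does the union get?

Round 2 (the firm proposes): the union gets 118 if talks fail, so the firm offers 118 and keeps 602.
Round 1 (the union proposes): the firm can get 602 next round, worth 0.66 × 602 = 397.32 now. The union offers 397.32 and keeps 720 − 397.32 = 322.68.

322.68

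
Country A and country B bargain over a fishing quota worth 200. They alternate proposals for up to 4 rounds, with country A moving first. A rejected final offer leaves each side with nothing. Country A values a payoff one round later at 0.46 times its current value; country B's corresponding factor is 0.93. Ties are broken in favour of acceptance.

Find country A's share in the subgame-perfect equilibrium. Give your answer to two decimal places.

19.99

Round 4 (country B proposes): country A will accept anything ≥ 0, so country B offers 0 and keeps 200.
Round 3 (country A proposes): country B can get 200 next round, worth 0.93 × 200 = 186 now, so country A offers 186, keeping 14.
Round 2 (country B proposes): country A can get 14 next round, worth 0.46 × 14 = 6.44 now. Country B offers 6.44 and keeps 200 − 6.44 = 193.56.
Round 1 (country A proposes): country B can get 193.56 next round, worth 0.93 × 193.56 = 180.0108 now; country A offers that and keeps 19.9892.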